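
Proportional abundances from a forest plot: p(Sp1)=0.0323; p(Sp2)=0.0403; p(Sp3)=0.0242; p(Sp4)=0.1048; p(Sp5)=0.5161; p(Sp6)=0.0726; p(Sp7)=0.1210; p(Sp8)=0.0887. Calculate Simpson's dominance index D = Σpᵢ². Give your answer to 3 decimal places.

0.308

D = 0.0323² + 0.0403² + 0.0242² + 0.1048² + 0.5161² + 0.0726² + 0.121² + 0.0887² = 0.00104 + 0.00162 + 0.00059 + 0.01098 + 0.26636 + 0.00527 + 0.01464 + 0.00787 = 0.30837 (working shown to 5 dp, full precision carried).
To 3 decimal places, D = 0.308.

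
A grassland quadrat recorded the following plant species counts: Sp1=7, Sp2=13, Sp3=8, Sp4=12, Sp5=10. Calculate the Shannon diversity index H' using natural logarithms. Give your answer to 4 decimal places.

1.5831

Total N = 7+13+8+12+10 = 50, so the proportions are 0.14, 0.26, 0.16, 0.24, 0.2 (working shown to 6 dp, full precision carried).
Each pᵢ ln pᵢ term: 0.14×(-1.966113)=-0.275256, 0.26×(-1.347074)=-0.350239, 0.16×(-1.832581)=-0.293213, 0.24×(-1.427116)=-0.342508, 0.2×(-1.609438)=-0.321888.
Sum = -1.583103, so H' = 1.5831.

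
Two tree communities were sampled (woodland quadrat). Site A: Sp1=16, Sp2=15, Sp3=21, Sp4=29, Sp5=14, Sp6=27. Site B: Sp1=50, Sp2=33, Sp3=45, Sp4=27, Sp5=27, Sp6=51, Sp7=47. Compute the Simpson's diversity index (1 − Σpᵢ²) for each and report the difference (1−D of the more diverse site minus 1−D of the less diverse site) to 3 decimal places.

Site A: N=122, proportions 0.13115, 0.12295, 0.17213, 0.2377, 0.11475, 0.22131, giving 1−D = 0.81940 (working shown to 5 dp, full precision carried).
Site B: N=280, proportions 0.17857, 0.11786, 0.16071, 0.09643, 0.09643, 0.18214, 0.16786, giving 1−D = 0.84844.
Difference = |0.81940 − 0.84844| = 0.02904, i.e. 0.029 to 3 decimal places.

0.029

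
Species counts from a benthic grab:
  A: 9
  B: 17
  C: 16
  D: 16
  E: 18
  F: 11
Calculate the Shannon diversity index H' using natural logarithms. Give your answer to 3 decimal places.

1.764

Total N = 9+17+16+16+18+11 = 87, so the proportions are 0.10345, 0.1954, 0.18391, 0.18391, 0.2069, 0.12644 (working shown to 5 dp, full precision carried).
Each pᵢ ln pᵢ term: 0.10345×(-2.26868)=-0.23469, 0.1954×(-1.63269)=-0.31903, 0.18391×(-1.69332)=-0.31142, 0.18391×(-1.69332)=-0.31142, 0.2069×(-1.57554)=-0.32597, 0.12644×(-2.06801)=-0.26147.
Sum = -1.76400, so H' = 1.764.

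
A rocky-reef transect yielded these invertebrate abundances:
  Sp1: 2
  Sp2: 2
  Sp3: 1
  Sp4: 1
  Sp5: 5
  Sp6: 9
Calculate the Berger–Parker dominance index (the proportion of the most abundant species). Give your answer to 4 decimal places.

Total N = 2+2+1+1+5+9 = 20, so the proportions are 0.1, 0.1, 0.05, 0.05, 0.25, 0.45 (working shown to 6 dp, full precision carried).
The largest proportion is 0.45, i.e. d = 0.4500 to 4 decimal places.

0.4500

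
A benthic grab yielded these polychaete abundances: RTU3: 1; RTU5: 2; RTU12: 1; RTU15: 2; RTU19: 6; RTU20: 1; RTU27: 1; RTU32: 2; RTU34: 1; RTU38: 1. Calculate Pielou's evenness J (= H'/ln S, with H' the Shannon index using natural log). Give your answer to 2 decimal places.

Total N = 1+2+1+2+6+1+1+2+1+1 = 18, so the proportions are 0.0556, 0.1111, 0.0556, 0.1111, 0.3333, 0.0556, 0.0556, 0.1111, 0.0556, 0.0556 (working shown to 4 dp, full precision carried).
H' = −Σ pᵢ ln pᵢ = −((-0.1606) + (-0.2441) + (-0.1606) + (-0.2441) + (-0.3662) + (-0.1606) + (-0.1606) + (-0.2441) + (-0.1606) + (-0.1606)) = 2.0621.
With S = 10 species, ln S = 2.3026, so J = 2.0621/2.3026 = 0.8955, i.e. 0.90 to 2 decimal places.

0.90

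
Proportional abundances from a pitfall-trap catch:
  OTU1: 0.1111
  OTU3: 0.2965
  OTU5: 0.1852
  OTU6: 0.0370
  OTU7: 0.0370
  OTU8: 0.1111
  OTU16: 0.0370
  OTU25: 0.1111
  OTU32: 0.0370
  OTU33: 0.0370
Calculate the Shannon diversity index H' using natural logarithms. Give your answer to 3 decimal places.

2.015

Each pᵢ ln pᵢ term (working shown to 5 dp, full precision carried): 0.1111×(-2.19732)=-0.24412, 0.2965×(-1.21571)=-0.36046, 0.1852×(-1.68632)=-0.31231, 0.037×(-3.29684)=-0.12198, 0.037×(-3.29684)=-0.12198, 0.1111×(-2.19732)=-0.24412, 0.037×(-3.29684)=-0.12198, 0.1111×(-2.19732)=-0.24412, 0.037×(-3.29684)=-0.12198, 0.037×(-3.29684)=-0.12198.
Sum = -2.01505, so H' = 2.015.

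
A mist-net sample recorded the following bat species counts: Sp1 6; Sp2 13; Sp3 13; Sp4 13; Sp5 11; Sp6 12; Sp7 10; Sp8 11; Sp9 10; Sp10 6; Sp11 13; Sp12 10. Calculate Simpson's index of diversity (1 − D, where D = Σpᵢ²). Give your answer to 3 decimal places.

Total N = 6+13+13+13+11+12+10+11+10+6+13+10 = 128, so the proportions are 0.04688, 0.10156, 0.10156, 0.10156, 0.08594, 0.09375, 0.07812, 0.08594, 0.07812, 0.04688, 0.10156, 0.07812 (working shown to 5 dp, full precision carried).
D = 0.04688² + 0.10156² + 0.10156² + 0.10156² + 0.08594² + 0.09375² + 0.07812² + 0.08594² + 0.07812² + 0.04688² + 0.10156² + 0.07812² = 0.00220 + 0.01031 + 0.01031 + 0.01031 + 0.00739 + 0.00879 + 0.00610 + 0.00739 + 0.00610 + 0.00220 + 0.01031 + 0.00610 = 0.08752.
So 1 − D = 0.91248, i.e. 0.912 to 3 decimal places.

0.912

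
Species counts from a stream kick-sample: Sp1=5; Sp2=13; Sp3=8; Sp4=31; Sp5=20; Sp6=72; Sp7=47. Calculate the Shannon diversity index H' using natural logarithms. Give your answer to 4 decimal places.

Total N = 5+13+8+31+20+72+47 = 196, so the proportions are 0.02551, 0.066327, 0.040816, 0.158163, 0.102041, 0.367347, 0.239796 (working shown to 6 dp, full precision carried).
Each pᵢ ln pᵢ term: 0.02551×(-3.668677)=-0.093589, 0.066327×(-2.713165)=-0.179955, 0.040816×(-3.198673)=-0.130558, 0.158163×(-1.844127)=-0.291673, 0.102041×(-2.282382)=-0.232896, 0.367347×(-1.001449)=-0.367879, 0.239796×(-1.427967)=-0.342421.
Sum = -1.638971, so H' = 1.6390.

1.6390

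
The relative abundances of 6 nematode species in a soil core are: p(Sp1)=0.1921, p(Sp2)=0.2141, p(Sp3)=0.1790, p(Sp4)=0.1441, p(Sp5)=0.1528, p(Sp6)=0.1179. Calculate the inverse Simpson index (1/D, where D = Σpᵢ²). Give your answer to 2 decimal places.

5.79

D = 0.1921² + 0.2141² + 0.179² + 0.1441² + 0.1528² + 0.1179² = 0.036902 + 0.045839 + 0.032041 + 0.020765 + 0.023348 + 0.013900 = 0.172795 (working shown to 6 dp, full precision carried).
So 1/D = 5.7872, i.e. 5.79 to 2 decimal places.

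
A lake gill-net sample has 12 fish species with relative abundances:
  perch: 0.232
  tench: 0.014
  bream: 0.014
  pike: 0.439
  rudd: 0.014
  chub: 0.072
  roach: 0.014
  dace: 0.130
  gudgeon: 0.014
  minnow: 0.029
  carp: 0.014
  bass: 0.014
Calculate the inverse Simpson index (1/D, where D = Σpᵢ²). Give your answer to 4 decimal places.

3.6922

D = 0.232² + 0.014² + 0.014² + 0.439² + 0.014² + 0.072² + 0.014² + 0.13² + 0.014² + 0.029² + 0.014² + 0.014² = 0.05382400 + 0.00019600 + 0.00019600 + 0.19272100 + 0.00019600 + 0.00518400 + 0.00019600 + 0.01690000 + 0.00019600 + 0.00084100 + 0.00019600 + 0.00019600 = 0.27084200 (working shown to 8 dp, full precision carried).
So 1/D = 3.692190, i.e. 3.6922 to 4 decimal places.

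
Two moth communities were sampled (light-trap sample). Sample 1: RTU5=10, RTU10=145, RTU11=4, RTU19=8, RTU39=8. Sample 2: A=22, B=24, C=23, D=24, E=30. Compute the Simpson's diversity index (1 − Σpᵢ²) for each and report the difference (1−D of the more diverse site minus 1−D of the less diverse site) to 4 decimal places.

0.4919

Sample 1: N=175, proportions 0.057143, 0.828571, 0.022857, 0.045714, 0.045714, giving 1−D = 0.305502 (working shown to 6 dp, full precision carried).
Sample 2: N=123, proportions 0.178862, 0.195122, 0.186992, 0.195122, 0.243902, giving 1−D = 0.797409.
Difference = |0.305502 − 0.797409| = 0.491907, i.e. 0.4919 to 4 decimal places.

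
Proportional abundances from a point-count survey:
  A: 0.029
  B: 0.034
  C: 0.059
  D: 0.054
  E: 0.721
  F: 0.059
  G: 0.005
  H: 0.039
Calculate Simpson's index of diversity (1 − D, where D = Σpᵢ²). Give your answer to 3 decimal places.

D = 0.029² + 0.034² + 0.059² + 0.054² + 0.721² + 0.059² + 0.005² + 0.039² = 0.00084 + 0.00116 + 0.00348 + 0.00292 + 0.51984 + 0.00348 + 0.00003 + 0.00152 = 0.53326 (working shown to 5 dp, full precision carried).
So 1 − D = 0.46674, i.e. 0.467 to 3 decimal places.

0.467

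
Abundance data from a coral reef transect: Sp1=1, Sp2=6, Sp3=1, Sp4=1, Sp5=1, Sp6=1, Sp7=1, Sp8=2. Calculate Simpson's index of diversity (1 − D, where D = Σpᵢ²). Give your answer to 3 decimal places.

0.765

Total N = 1+6+1+1+1+1+1+2 = 14, so the proportions are 0.07143, 0.42857, 0.07143, 0.07143, 0.07143, 0.07143, 0.07143, 0.14286 (working shown to 5 dp, full precision carried).
D = 0.07143² + 0.42857² + 0.07143² + 0.07143² + 0.07143² + 0.07143² + 0.07143² + 0.14286² = 0.00510 + 0.18367 + 0.00510 + 0.00510 + 0.00510 + 0.00510 + 0.00510 + 0.02041 = 0.23469.
So 1 − D = 0.76531, i.e. 0.765 to 3 decimal places.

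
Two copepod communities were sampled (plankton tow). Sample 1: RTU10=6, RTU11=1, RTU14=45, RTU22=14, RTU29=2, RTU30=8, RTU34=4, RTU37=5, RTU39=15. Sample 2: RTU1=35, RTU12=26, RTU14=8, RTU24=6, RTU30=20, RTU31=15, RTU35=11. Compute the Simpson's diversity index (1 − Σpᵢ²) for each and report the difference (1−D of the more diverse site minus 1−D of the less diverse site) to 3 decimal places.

0.072

Sample 1: N=100, proportions 0.06, 0.01, 0.45, 0.14, 0.02, 0.08, 0.04, 0.05, 0.15, giving 1−D = 0.74080 (working shown to 5 dp, full precision carried).
Sample 2: N=121, proportions 0.28926, 0.21488, 0.06612, 0.04959, 0.16529, 0.12397, 0.09091, giving 1−D = 0.81238.
Difference = |0.74080 − 0.81238| = 0.07158, i.e. 0.072 to 3 decimal places.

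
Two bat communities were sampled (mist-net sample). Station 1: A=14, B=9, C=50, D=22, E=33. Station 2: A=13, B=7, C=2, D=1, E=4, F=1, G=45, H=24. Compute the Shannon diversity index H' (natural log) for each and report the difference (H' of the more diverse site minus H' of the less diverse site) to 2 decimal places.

Station 1: N=128, proportions 0.10938, 0.07031, 0.39062, 0.17188, 0.25781, giving H' = 1.44804 (working shown to 5 dp, full precision carried).
Station 2: N=97, proportions 0.13402, 0.07216, 0.02062, 0.01031, 0.04124, 0.01031, 0.46392, 0.24742, giving H' = 1.46677.
Difference = |1.44804 − 1.46677| = 0.01873, i.e. 0.02 to 2 decimal places.

0.02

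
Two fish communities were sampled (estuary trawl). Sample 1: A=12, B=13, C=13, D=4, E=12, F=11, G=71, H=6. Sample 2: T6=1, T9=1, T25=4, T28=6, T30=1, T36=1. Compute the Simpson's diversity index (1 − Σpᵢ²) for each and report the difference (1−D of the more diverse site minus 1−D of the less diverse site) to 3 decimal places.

0.004

Sample 1: N=142, proportions 0.084507, 0.091549, 0.091549, 0.028169, 0.084507, 0.077465, 0.5, 0.042254, giving 1−D = 0.710375 (working shown to 6 dp, full precision carried).
Sample 2: N=14, proportions 0.071429, 0.071429, 0.285714, 0.428571, 0.071429, 0.071429, giving 1−D = 0.714286.
Difference = |0.710375 − 0.714286| = 0.003911, i.e. 0.004 to 3 decimal places.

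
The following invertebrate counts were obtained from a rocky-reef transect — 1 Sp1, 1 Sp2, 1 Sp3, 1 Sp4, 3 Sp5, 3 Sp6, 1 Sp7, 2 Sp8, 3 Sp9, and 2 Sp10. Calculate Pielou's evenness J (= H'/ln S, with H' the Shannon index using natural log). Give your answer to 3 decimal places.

Total N = 1+1+1+1+3+3+1+2+3+2 = 18, so the proportions are 0.05556, 0.05556, 0.05556, 0.05556, 0.16667, 0.16667, 0.05556, 0.11111, 0.16667, 0.11111 (working shown to 5 dp, full precision carried).
H' = −Σ pᵢ ln pᵢ = −((-0.16058) + (-0.16058) + (-0.16058) + (-0.16058) + (-0.29863) + (-0.29863) + (-0.16058) + (-0.24414) + (-0.29863) + (-0.24414)) = 2.18703.
With S = 10 species, ln S = 2.30259, so J = 2.18703/2.30259 = 0.94982, i.e. 0.950 to 3 decimal places.

0.950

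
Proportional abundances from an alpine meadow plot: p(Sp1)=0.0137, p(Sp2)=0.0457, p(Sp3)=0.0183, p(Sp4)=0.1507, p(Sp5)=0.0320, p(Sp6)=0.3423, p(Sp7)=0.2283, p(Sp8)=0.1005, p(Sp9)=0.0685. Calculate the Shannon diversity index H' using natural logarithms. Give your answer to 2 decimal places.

Each pᵢ ln pᵢ term (working shown to 4 dp, full precision carried): 0.0137×(-4.2904)=-0.0588, 0.0457×(-3.0857)=-0.1410, 0.0183×(-4.0009)=-0.0732, 0.1507×(-1.8925)=-0.2852, 0.032×(-3.4420)=-0.1101, 0.3423×(-1.0721)=-0.3670, 0.2283×(-1.4771)=-0.3372, 0.1005×(-2.2976)=-0.2309, 0.0685×(-2.6809)=-0.1836.
Sum = -1.7871, so H' = 1.79.

1.79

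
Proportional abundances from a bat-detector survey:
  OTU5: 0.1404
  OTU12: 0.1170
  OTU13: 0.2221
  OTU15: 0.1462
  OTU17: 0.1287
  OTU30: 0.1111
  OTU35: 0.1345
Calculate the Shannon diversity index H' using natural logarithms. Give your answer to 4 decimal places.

1.9198

Each pᵢ ln pᵢ term (working shown to 6 dp, full precision carried): 0.1404×(-1.963260)=-0.275642, 0.117×(-2.145581)=-0.251033, 0.2221×(-1.504628)=-0.334178, 0.1462×(-1.922780)=-0.281110, 0.1287×(-2.050271)=-0.263870, 0.1111×(-2.197325)=-0.244123, 0.1345×(-2.006191)=-0.269833.
Sum = -1.919788, so H' = 1.9198.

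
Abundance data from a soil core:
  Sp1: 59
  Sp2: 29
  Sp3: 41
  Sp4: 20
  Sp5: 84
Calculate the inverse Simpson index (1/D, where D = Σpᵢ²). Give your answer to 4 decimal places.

Total N = 59+29+41+20+84 = 233, so the proportions are 0.25321888, 0.12446352, 0.17596567, 0.08583691, 0.36051502 (working shown to 8 dp, full precision carried).
D = 0.25321888² + 0.12446352² + 0.17596567² + 0.08583691² + 0.36051502² = 0.06411980 + 0.01549117 + 0.03096392 + 0.00736798 + 0.12997108 = 0.24791394.
So 1/D = 4.033658, i.e. 4.0337 to 4 decimal places.

4.0337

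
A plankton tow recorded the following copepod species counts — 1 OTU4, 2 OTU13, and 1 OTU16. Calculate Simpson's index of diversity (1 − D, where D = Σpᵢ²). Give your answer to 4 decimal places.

Total N = 1+2+1 = 4, so the proportions are 0.25, 0.5, 0.25 (working shown to 6 dp, full precision carried).
D = 0.25² + 0.5² + 0.25² = 0.062500 + 0.250000 + 0.062500 = 0.375000.
So 1 − D = 0.625000, i.e. 0.6250 to 4 decimal places.

0.6250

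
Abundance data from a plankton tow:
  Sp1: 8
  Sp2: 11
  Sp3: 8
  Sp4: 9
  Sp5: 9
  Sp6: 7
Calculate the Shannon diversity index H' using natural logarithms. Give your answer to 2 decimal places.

Total N = 8+11+8+9+9+7 = 52, so the proportions are 0.1538, 0.2115, 0.1538, 0.1731, 0.1731, 0.1346 (working shown to 4 dp, full precision carried).
Each pᵢ ln pᵢ term: 0.1538×(-1.8718)=-0.2880, 0.2115×(-1.5533)=-0.3286, 0.1538×(-1.8718)=-0.2880, 0.1731×(-1.7540)=-0.3036, 0.1731×(-1.7540)=-0.3036, 0.1346×(-2.0053)=-0.2699.
Sum = -1.7816, so H' = 1.78.

1.78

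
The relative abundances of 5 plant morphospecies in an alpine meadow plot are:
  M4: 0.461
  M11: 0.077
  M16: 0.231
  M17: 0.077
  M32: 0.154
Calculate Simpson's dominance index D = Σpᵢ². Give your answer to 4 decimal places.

0.3015

D = 0.461² + 0.077² + 0.231² + 0.077² + 0.154² = 0.212521 + 0.005929 + 0.053361 + 0.005929 + 0.023716 = 0.301456 (working shown to 6 dp, full precision carried).
To 4 decimal places, D = 0.3015.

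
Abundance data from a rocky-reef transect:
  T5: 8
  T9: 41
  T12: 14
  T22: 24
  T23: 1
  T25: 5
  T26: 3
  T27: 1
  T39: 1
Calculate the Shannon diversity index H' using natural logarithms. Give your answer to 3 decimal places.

1.591

Total N = 8+41+14+24+1+5+3+1+1 = 98, so the proportions are 0.08163, 0.41837, 0.14286, 0.2449, 0.0102, 0.05102, 0.03061, 0.0102, 0.0102 (working shown to 5 dp, full precision carried).
Each pᵢ ln pᵢ term: 0.08163×(-2.50553)=-0.20453, 0.41837×(-0.87140)=-0.36456, 0.14286×(-1.94591)=-0.27799, 0.2449×(-1.40691)=-0.34455, 0.0102×(-4.58497)=-0.04679, 0.05102×(-2.97553)=-0.15181, 0.03061×(-3.48636)=-0.10673, 0.0102×(-4.58497)=-0.04679, 0.0102×(-4.58497)=-0.04679.
Sum = -1.59053, so H' = 1.591.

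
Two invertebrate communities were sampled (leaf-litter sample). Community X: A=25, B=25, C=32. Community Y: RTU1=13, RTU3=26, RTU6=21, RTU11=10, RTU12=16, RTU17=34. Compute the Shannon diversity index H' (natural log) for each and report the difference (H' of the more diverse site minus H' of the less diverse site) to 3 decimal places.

Community X: N=82, proportions 0.304878, 0.304878, 0.390244, giving H' = 1.091508 (working shown to 6 dp, full precision carried).
Community Y: N=120, proportions 0.108333, 0.216667, 0.175, 0.083333, 0.133333, 0.283333, giving H' = 1.710214.
Difference = |1.091508 − 1.710214| = 0.618706, i.e. 0.619 to 3 decimal places.

0.619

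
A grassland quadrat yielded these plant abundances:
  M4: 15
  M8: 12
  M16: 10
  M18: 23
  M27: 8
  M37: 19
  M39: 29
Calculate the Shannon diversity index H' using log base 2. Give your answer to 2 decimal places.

2.68

Total N = 15+12+10+23+8+19+29 = 116, so the proportions are 0.1293, 0.1034, 0.0862, 0.1983, 0.069, 0.1638, 0.25 (working shown to 4 dp, full precision carried).
Each pᵢ log₂ pᵢ term: 0.1293×(-2.9511)=-0.3816, 0.1034×(-3.2730)=-0.3386, 0.0862×(-3.5361)=-0.3048, 0.1983×(-2.3344)=-0.4629, 0.069×(-3.8580)=-0.2661, 0.1638×(-2.6101)=-0.4275, 0.25×(-2.0000)=-0.5000.
Sum = -2.6815, so H' = 2.68.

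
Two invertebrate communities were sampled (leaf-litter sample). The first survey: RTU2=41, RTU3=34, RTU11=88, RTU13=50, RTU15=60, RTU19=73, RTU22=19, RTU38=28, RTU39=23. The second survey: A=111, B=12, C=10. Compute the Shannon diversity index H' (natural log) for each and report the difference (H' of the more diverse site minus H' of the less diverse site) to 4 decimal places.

The first survey: N=416, proportions 0.098558, 0.081731, 0.211538, 0.120192, 0.144231, 0.175481, 0.045673, 0.067308, 0.055288, giving H' = 2.083603 (working shown to 6 dp, full precision carried).
The second survey: N=133, proportions 0.834586, 0.090226, 0.075188, giving H' = 0.562510.
Difference = |2.083603 − 0.562510| = 1.521093, i.e. 1.5211 to 4 decimal places.

1.5211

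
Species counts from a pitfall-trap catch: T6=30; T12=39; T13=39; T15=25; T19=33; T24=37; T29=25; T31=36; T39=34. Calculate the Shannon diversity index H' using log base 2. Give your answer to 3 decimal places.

3.152

Total N = 30+39+39+25+33+37+25+36+34 = 298, so the proportions are 0.10067, 0.13087, 0.13087, 0.08389, 0.11074, 0.12416, 0.08389, 0.12081, 0.11409 (working shown to 5 dp, full precision carried).
Each pᵢ log₂ pᵢ term: 0.10067×(-3.31228)=-0.33345, 0.13087×(-2.93377)=-0.38395, 0.13087×(-2.93377)=-0.38395, 0.08389×(-3.57531)=-0.29994, 0.11074×(-3.17477)=-0.35157, 0.12416×(-3.00972)=-0.37369, 0.08389×(-3.57531)=-0.29994, 0.12081×(-3.04924)=-0.36836, 0.11409×(-3.13171)=-0.35731.
Sum = -3.15217, so H' = 3.152.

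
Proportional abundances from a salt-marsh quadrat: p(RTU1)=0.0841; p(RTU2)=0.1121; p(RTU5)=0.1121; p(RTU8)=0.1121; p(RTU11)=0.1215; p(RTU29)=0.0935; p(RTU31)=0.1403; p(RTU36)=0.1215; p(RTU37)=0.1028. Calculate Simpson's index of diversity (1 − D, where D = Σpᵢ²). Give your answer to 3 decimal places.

D = 0.0841² + 0.1121² + 0.1121² + 0.1121² + 0.1215² + 0.0935² + 0.1403² + 0.1215² + 0.1028² = 0.00707 + 0.01257 + 0.01257 + 0.01257 + 0.01476 + 0.00874 + 0.01968 + 0.01476 + 0.01057 = 0.11329 (working shown to 5 dp, full precision carried).
So 1 − D = 0.88671, i.e. 0.887 to 3 decimal places.

0.887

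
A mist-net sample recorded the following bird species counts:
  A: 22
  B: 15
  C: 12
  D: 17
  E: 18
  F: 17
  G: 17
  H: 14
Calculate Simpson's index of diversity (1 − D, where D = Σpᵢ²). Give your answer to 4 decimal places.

Total N = 22+15+12+17+18+17+17+14 = 132, so the proportions are 0.166667, 0.113636, 0.090909, 0.128788, 0.136364, 0.128788, 0.128788, 0.106061 (working shown to 6 dp, full precision carried).
D = 0.166667² + 0.113636² + 0.090909² + 0.128788² + 0.136364² + 0.128788² + 0.128788² + 0.106061² = 0.027778 + 0.012913 + 0.008264 + 0.016586 + 0.018595 + 0.016586 + 0.016586 + 0.011249 = 0.128558.
So 1 − D = 0.871442, i.e. 0.8714 to 4 decimal places.

0.8714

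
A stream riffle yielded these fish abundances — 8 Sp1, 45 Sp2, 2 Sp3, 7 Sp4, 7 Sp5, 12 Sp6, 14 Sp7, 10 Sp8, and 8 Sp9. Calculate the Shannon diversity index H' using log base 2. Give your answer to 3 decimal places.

2.696

Total N = 8+45+2+7+7+12+14+10+8 = 113, so the proportions are 0.0708, 0.39823, 0.0177, 0.06195, 0.06195, 0.10619, 0.12389, 0.0885, 0.0708 (working shown to 5 dp, full precision carried).
Each pᵢ log₂ pᵢ term: 0.0708×(-3.82018)=-0.27046, 0.39823×(-1.32833)=-0.52898, 0.0177×(-5.82018)=-0.10301, 0.06195×(-4.01282)=-0.24858, 0.06195×(-4.01282)=-0.24858, 0.10619×(-3.23522)=-0.34356, 0.12389×(-3.01282)=-0.37327, 0.0885×(-3.49825)=-0.30958, 0.0708×(-3.82018)=-0.27046.
Sum = -2.69648, so H' = 2.696.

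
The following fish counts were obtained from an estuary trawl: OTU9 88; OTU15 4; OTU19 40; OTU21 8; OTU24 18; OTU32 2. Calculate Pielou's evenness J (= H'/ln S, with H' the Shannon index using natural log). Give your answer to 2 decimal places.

Total N = 88+4+40+8+18+2 = 160, so the proportions are 0.55, 0.025, 0.25, 0.05, 0.1125, 0.0125 (working shown to 4 dp, full precision carried).
H' = −Σ pᵢ ln pᵢ = −((-0.3288) + (-0.0922) + (-0.3466) + (-0.1498) + (-0.2458) + (-0.0548)) = 1.2180.
With S = 6 species, ln S = 1.7918, so J = 1.2180/1.7918 = 0.6798, i.e. 0.68 to 2 decimal places.

0.68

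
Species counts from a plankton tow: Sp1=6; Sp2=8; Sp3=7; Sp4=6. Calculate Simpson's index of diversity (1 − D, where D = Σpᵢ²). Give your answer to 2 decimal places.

Total N = 6+8+7+6 = 27, so the proportions are 0.2222, 0.2963, 0.2593, 0.2222 (working shown to 4 dp, full precision carried).
D = 0.2222² + 0.2963² + 0.2593² + 0.2222² = 0.0494 + 0.0878 + 0.0672 + 0.0494 = 0.2538.
So 1 − D = 0.7462, i.e. 0.75 to 2 decimal places.

0.75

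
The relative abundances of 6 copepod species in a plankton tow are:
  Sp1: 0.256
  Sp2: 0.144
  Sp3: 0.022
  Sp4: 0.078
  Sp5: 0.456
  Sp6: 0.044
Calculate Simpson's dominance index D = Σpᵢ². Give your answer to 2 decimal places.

0.30

D = 0.256² + 0.144² + 0.022² + 0.078² + 0.456² + 0.044² = 0.0655 + 0.0207 + 0.0005 + 0.0061 + 0.2079 + 0.0019 = 0.3027 (working shown to 4 dp, full precision carried).
To 2 decimal places, D = 0.30.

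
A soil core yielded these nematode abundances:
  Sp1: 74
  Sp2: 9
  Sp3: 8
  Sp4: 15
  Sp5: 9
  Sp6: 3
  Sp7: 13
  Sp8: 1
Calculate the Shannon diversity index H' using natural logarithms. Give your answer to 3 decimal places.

Total N = 74+9+8+15+9+3+13+1 = 132, so the proportions are 0.56061, 0.06818, 0.06061, 0.11364, 0.06818, 0.02273, 0.09848, 0.00758 (working shown to 5 dp, full precision carried).
Each pᵢ ln pᵢ term: 0.56061×(-0.57874)=-0.32444, 0.06818×(-2.68558)=-0.18311, 0.06061×(-2.80336)=-0.16990, 0.11364×(-2.17475)=-0.24713, 0.06818×(-2.68558)=-0.18311, 0.02273×(-3.78419)=-0.08600, 0.09848×(-2.31785)=-0.22827, 0.00758×(-4.88280)=-0.03699.
Sum = -1.45896, so H' = 1.459.

1.459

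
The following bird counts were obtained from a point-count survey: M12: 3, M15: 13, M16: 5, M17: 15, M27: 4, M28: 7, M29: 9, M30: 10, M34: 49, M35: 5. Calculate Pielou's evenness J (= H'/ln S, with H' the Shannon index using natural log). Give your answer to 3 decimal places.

Total N = 3+13+5+15+4+7+9+10+49+5 = 120, so the proportions are 0.025, 0.10833, 0.04167, 0.125, 0.03333, 0.05833, 0.075, 0.08333, 0.40833, 0.04167 (working shown to 5 dp, full precision carried).
H' = −Σ pᵢ ln pᵢ = −((-0.09222) + (-0.24078) + (-0.13242) + (-0.25993) + (-0.11337) + (-0.16576) + (-0.19427) + (-0.20708) + (-0.36573) + (-0.13242)) = 1.90398.
With S = 10 species, ln S = 2.30259, so J = 1.90398/2.30259 = 0.82689, i.e. 0.827 to 3 decimal places.

0.827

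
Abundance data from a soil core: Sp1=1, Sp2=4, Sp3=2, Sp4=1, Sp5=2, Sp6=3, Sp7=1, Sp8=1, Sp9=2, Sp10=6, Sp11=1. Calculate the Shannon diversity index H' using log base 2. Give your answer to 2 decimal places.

Total N = 1+4+2+1+2+3+1+1+2+6+1 = 24, so the proportions are 0.0417, 0.1667, 0.0833, 0.0417, 0.0833, 0.125, 0.0417, 0.0417, 0.0833, 0.25, 0.0417 (working shown to 4 dp, full precision carried).
Each pᵢ log₂ pᵢ term: 0.0417×(-4.5850)=-0.1910, 0.1667×(-2.5850)=-0.4308, 0.0833×(-3.5850)=-0.2987, 0.0417×(-4.5850)=-0.1910, 0.0833×(-3.5850)=-0.2987, 0.125×(-3.0000)=-0.3750, 0.0417×(-4.5850)=-0.1910, 0.0417×(-4.5850)=-0.1910, 0.0833×(-3.5850)=-0.2987, 0.25×(-2.0000)=-0.5000, 0.0417×(-4.5850)=-0.1910.
Sum = -3.1573, so H' = 3.16.

3.16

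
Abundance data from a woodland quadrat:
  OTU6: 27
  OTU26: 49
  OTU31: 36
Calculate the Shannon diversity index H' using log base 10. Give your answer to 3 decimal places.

Total N = 27+49+36 = 112, so the proportions are 0.24107, 0.4375, 0.32143 (working shown to 5 dp, full precision carried).
Each pᵢ log₁₀ pᵢ term: 0.24107×(-0.61785)=-0.14895, 0.4375×(-0.35902)=-0.15707, 0.32143×(-0.49292)=-0.15844.
Sum = -0.46446, so H' = 0.464.

0.464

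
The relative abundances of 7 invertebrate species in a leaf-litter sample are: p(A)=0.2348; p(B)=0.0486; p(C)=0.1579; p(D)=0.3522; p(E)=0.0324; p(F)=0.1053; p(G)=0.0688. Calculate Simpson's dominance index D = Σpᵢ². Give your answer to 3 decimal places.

D = 0.2348² + 0.0486² + 0.1579² + 0.3522² + 0.0324² + 0.1053² + 0.0688² = 0.05513 + 0.00236 + 0.02493 + 0.12404 + 0.00105 + 0.01109 + 0.00473 = 0.22334 (working shown to 5 dp, full precision carried).
To 3 decimal places, D = 0.223.

0.223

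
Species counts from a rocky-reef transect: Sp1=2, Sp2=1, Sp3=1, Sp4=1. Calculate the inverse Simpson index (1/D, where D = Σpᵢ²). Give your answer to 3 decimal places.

Total N = 2+1+1+1 = 5, so the proportions are 0.4, 0.2, 0.2, 0.2 (working shown to 7 dp, full precision carried).
D = 0.4² + 0.2² + 0.2² + 0.2² = 0.1600000 + 0.0400000 + 0.0400000 + 0.0400000 = 0.2800000.
So 1/D = 3.57143, i.e. 3.571 to 3 decimal places.

3.571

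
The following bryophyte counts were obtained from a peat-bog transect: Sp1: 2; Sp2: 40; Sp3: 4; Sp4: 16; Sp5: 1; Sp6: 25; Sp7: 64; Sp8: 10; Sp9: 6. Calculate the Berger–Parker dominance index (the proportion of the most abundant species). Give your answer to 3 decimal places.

Total N = 2+40+4+16+1+25+64+10+6 = 168, so the proportions are 0.0119, 0.2381, 0.02381, 0.09524, 0.00595, 0.14881, 0.38095, 0.05952, 0.03571 (working shown to 5 dp, full precision carried).
The largest proportion is 0.38095, i.e. d = 0.381 to 3 decimal places.

0.381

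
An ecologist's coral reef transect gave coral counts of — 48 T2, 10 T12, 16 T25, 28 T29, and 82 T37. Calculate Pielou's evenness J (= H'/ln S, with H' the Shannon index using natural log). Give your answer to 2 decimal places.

0.85

Total N = 48+10+16+28+82 = 184, so the proportions are 0.2609, 0.0543, 0.087, 0.1522, 0.4457 (working shown to 4 dp, full precision carried).
H' = −Σ pᵢ ln pᵢ = −((-0.3505) + (-0.1583) + (-0.2124) + (-0.2865) + (-0.3602)) = 1.3679.
With S = 5 species, ln S = 1.6094, so J = 1.3679/1.6094 = 0.8499, i.e. 0.85 to 2 decimal places.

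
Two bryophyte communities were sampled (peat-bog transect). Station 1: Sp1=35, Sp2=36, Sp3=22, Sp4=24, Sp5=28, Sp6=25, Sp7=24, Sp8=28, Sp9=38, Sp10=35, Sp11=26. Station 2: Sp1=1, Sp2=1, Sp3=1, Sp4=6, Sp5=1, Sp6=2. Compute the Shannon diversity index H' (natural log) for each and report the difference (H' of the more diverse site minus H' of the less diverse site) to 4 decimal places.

Station 1: N=321, proportions 0.1090343, 0.1121495, 0.0685358, 0.0747664, 0.0872274, 0.0778816, 0.0747664, 0.0872274, 0.1183801, 0.1090343, 0.0809969, giving H' = 2.3806477 (working shown to 7 dp, full precision carried).
Station 2: N=12, proportions 0.0833333, 0.0833333, 0.0833333, 0.5, 0.0833333, 0.1666667, giving H' = 1.4735024.
Difference = |2.3806477 − 1.4735024| = 0.9071453, i.e. 0.9071 to 4 decimal places.

0.9071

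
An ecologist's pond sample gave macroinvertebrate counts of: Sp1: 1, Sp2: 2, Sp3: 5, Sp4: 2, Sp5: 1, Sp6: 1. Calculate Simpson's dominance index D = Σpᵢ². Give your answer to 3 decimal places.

Total N = 1+2+5+2+1+1 = 12, so the proportions are 0.08333, 0.16667, 0.41667, 0.16667, 0.08333, 0.08333 (working shown to 5 dp, full precision carried).
D = 0.08333² + 0.16667² + 0.41667² + 0.16667² + 0.08333² + 0.08333² = 0.00694 + 0.02778 + 0.17361 + 0.02778 + 0.00694 + 0.00694 = 0.25000.
To 3 decimal places, D = 0.250.

0.250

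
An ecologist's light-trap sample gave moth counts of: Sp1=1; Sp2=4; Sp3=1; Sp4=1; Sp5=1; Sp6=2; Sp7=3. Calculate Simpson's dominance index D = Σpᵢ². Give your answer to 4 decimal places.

Total N = 1+4+1+1+1+2+3 = 13, so the proportions are 0.076923, 0.307692, 0.076923, 0.076923, 0.076923, 0.153846, 0.230769 (working shown to 6 dp, full precision carried).
D = 0.076923² + 0.307692² + 0.076923² + 0.076923² + 0.076923² + 0.153846² + 0.230769² = 0.005917 + 0.094675 + 0.005917 + 0.005917 + 0.005917 + 0.023669 + 0.053254 = 0.195266.
To 4 decimal places, D = 0.1953.

0.1953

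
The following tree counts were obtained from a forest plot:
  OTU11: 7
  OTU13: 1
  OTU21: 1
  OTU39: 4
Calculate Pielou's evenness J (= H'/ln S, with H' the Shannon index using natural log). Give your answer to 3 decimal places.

Total N = 7+1+1+4 = 13, so the proportions are 0.53846, 0.07692, 0.07692, 0.30769 (working shown to 5 dp, full precision carried).
H' = −Σ pᵢ ln pᵢ = −((-0.33333) + (-0.19730) + (-0.19730) + (-0.36266)) = 1.09060.
With S = 4 species, ln S = 1.38629, so J = 1.09060/1.38629 = 0.78670, i.e. 0.787 to 3 decimal places.

0.787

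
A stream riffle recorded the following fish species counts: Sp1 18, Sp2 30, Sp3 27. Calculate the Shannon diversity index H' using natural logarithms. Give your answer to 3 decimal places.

1.077

Total N = 18+30+27 = 75, so the proportions are 0.24, 0.4, 0.36 (working shown to 5 dp, full precision carried).
Each pᵢ ln pᵢ term: 0.24×(-1.42712)=-0.34251, 0.4×(-0.91629)=-0.36652, 0.36×(-1.02165)=-0.36779.
Sum = -1.07682, so H' = 1.077.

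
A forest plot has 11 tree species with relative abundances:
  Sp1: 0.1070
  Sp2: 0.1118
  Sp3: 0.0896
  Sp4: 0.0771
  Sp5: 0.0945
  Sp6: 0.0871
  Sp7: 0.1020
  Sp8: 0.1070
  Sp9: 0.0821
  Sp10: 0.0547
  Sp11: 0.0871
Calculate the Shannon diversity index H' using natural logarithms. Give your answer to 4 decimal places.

2.3821

Each pᵢ ln pᵢ term (working shown to 6 dp, full precision carried): 0.107×(-2.234926)=-0.239137, 0.1118×(-2.191044)=-0.244959, 0.0896×(-2.412400)=-0.216151, 0.0771×(-2.562652)=-0.197580, 0.0945×(-2.359155)=-0.222940, 0.0871×(-2.440698)=-0.212585, 0.102×(-2.282782)=-0.232844, 0.107×(-2.234926)=-0.239137, 0.0821×(-2.499817)=-0.205235, 0.0547×(-2.905892)=-0.158952, 0.0871×(-2.440698)=-0.212585.
Sum = -2.382105, so H' = 2.3821.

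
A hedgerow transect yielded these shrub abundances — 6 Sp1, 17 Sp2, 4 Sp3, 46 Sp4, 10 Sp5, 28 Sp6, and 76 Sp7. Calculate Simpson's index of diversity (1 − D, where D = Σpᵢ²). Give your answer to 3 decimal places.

Total N = 6+17+4+46+10+28+76 = 187, so the proportions are 0.03209, 0.09091, 0.02139, 0.24599, 0.05348, 0.14973, 0.40642 (working shown to 5 dp, full precision carried).
D = 0.03209² + 0.09091² + 0.02139² + 0.24599² + 0.05348² + 0.14973² + 0.40642² = 0.00103 + 0.00826 + 0.00046 + 0.06051 + 0.00286 + 0.02242 + 0.16517 = 0.26072.
So 1 − D = 0.73928, i.e. 0.739 to 3 decimal places.

0.739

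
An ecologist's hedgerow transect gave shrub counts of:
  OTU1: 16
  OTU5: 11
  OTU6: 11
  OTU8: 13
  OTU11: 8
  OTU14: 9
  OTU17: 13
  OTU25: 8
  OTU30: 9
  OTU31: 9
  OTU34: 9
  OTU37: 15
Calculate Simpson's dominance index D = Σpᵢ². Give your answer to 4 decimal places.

0.0882

Total N = 16+11+11+13+8+9+13+8+9+9+9+15 = 131, so the proportions are 0.122137, 0.083969, 0.083969, 0.099237, 0.061069, 0.068702, 0.099237, 0.061069, 0.068702, 0.068702, 0.068702, 0.114504 (working shown to 6 dp, full precision carried).
D = 0.122137² + 0.083969² + 0.083969² + 0.099237² + 0.061069² + 0.068702² + 0.099237² + 0.061069² + 0.068702² + 0.068702² + 0.068702² + 0.114504² = 0.014918 + 0.007051 + 0.007051 + 0.009848 + 0.003729 + 0.004720 + 0.009848 + 0.003729 + 0.004720 + 0.004720 + 0.004720 + 0.013111 = 0.088165.
To 4 decimal places, D = 0.0882.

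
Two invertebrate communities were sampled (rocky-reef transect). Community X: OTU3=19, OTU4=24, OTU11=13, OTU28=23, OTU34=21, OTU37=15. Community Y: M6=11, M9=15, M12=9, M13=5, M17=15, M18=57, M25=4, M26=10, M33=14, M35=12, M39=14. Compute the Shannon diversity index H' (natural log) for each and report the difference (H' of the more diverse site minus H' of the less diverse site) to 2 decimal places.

0.34

Community X: N=115, proportions 0.1652, 0.2087, 0.113, 0.2, 0.1826, 0.1304, giving H' = 1.7690 (working shown to 4 dp, full precision carried).
Community Y: N=166, proportions 0.0663, 0.0904, 0.0542, 0.0301, 0.0904, 0.3434, 0.0241, 0.0602, 0.0843, 0.0723, 0.0843, giving H' = 2.1109.
Difference = |1.7690 − 2.1109| = 0.3419, i.e. 0.34 to 2 decimal places.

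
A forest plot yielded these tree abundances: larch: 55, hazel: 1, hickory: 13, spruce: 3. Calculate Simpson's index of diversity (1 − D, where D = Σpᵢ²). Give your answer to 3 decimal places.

0.382

Total N = 55+1+13+3 = 72, so the proportions are 0.76389, 0.01389, 0.18056, 0.04167 (working shown to 5 dp, full precision carried).
D = 0.76389² + 0.01389² + 0.18056² + 0.04167² = 0.58353 + 0.00019 + 0.03260 + 0.00174 = 0.61806.
So 1 − D = 0.38194, i.e. 0.382 to 3 decimal places.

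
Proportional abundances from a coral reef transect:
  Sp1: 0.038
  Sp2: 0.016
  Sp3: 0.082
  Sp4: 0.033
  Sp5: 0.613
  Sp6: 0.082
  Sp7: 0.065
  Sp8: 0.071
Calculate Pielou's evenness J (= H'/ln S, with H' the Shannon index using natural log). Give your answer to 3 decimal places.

0.663

H' = −Σ pᵢ ln pᵢ = −((-0.12427) + (-0.06616) + (-0.20508) + (-0.11257) + (-0.30000) + (-0.20508) + (-0.17767) + (-0.18780)) = 1.37864 (working shown to 5 dp, full precision carried).
With S = 8 species, ln S = 2.07944, so J = 1.37864/2.07944 = 0.66298, i.e. 0.663 to 3 decimal places.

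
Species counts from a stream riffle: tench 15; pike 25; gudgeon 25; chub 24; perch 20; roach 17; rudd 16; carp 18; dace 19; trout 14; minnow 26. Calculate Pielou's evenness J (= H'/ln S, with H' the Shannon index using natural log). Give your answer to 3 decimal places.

Total N = 15+25+25+24+20+17+16+18+19+14+26 = 219, so the proportions are 0.06849, 0.11416, 0.11416, 0.10959, 0.09132, 0.07763, 0.07306, 0.08219, 0.08676, 0.06393, 0.11872 (working shown to 5 dp, full precision carried).
H' = −Σ pᵢ ln pᵢ = −((-0.18363) + (-0.24774) + (-0.24774) + (-0.24230) + (-0.21857) + (-0.19840) + (-0.19116) + (-0.20537) + (-0.21209) + (-0.17580) + (-0.25299)) = 2.37580.
With S = 11 species, ln S = 2.39790, so J = 2.37580/2.39790 = 0.99078, i.e. 0.991 to 3 decimal places.

0.991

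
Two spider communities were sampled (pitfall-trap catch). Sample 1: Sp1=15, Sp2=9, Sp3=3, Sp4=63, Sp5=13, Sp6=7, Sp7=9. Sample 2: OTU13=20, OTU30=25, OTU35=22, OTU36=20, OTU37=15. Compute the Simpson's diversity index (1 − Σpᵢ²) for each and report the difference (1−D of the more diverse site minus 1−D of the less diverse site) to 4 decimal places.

0.1185

Sample 1: N=119, proportions 0.12605, 0.07563, 0.02521, 0.529412, 0.109244, 0.058824, 0.07563, giving 1−D = 0.676365 (working shown to 6 dp, full precision carried).
Sample 2: N=102, proportions 0.196078, 0.245098, 0.215686, 0.196078, 0.147059, giving 1−D = 0.794887.
Difference = |0.676365 − 0.794887| = 0.118522, i.e. 0.1185 to 4 decimal places.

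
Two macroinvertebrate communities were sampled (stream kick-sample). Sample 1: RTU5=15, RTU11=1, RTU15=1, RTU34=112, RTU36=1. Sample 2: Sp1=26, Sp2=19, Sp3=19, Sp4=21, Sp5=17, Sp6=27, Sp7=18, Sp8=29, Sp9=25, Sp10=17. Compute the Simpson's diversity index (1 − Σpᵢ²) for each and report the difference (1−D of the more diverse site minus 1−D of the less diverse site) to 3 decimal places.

0.652

Sample 1: N=130, proportions 0.11538, 0.00769, 0.00769, 0.86154, 0.00769, giving 1−D = 0.24426 (working shown to 5 dp, full precision carried).
Sample 2: N=218, proportions 0.11927, 0.08716, 0.08716, 0.09633, 0.07798, 0.12385, 0.08257, 0.13303, 0.11468, 0.07798, giving 1−D = 0.89614.
Difference = |0.24426 − 0.89614| = 0.65188, i.e. 0.652 to 3 decimal places.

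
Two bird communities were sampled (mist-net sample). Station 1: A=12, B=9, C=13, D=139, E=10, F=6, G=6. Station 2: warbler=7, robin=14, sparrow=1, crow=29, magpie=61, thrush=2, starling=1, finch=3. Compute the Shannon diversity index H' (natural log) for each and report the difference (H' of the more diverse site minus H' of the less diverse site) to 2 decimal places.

0.25

Station 1: N=195, proportions 0.0615, 0.0462, 0.0667, 0.7128, 0.0513, 0.0308, 0.0308, giving H' = 1.1019 (working shown to 4 dp, full precision carried).
Station 2: N=118, proportions 0.0593, 0.1186, 0.0085, 0.2458, 0.5169, 0.0169, 0.0085, 0.0254, giving H' = 1.3498.
Difference = |1.1019 − 1.3498| = 0.2479, i.e. 0.25 to 2 decimal places.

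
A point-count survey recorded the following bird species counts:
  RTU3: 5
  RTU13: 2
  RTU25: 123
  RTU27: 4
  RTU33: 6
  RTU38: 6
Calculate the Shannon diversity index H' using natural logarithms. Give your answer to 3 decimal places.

Total N = 5+2+123+4+6+6 = 146, so the proportions are 0.03425, 0.0137, 0.84247, 0.0274, 0.0411, 0.0411 (working shown to 5 dp, full precision carried).
Each pᵢ ln pᵢ term: 0.03425×(-3.37417)=-0.11555, 0.0137×(-4.29046)=-0.05877, 0.84247×(-0.17142)=-0.14442, 0.0274×(-3.59731)=-0.09856, 0.0411×(-3.19185)=-0.13117, 0.0411×(-3.19185)=-0.13117.
Sum = -0.67964, so H' = 0.680.

0.680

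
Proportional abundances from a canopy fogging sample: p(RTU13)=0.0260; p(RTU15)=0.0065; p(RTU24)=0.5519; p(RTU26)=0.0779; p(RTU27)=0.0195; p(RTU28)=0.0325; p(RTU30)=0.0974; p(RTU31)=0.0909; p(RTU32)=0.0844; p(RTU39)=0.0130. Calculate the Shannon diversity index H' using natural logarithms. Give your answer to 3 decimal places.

1.553

Each pᵢ ln pᵢ term (working shown to 5 dp, full precision carried): 0.026×(-3.64966)=-0.09489, 0.0065×(-5.03595)=-0.03273, 0.5519×(-0.59439)=-0.32804, 0.0779×(-2.55233)=-0.19883, 0.0195×(-3.93734)=-0.07678, 0.0325×(-3.42652)=-0.11136, 0.0974×(-2.32893)=-0.22684, 0.0909×(-2.39800)=-0.21798, 0.0844×(-2.47219)=-0.20865, 0.013×(-4.34281)=-0.05646.
Sum = -1.55256, so H' = 1.553.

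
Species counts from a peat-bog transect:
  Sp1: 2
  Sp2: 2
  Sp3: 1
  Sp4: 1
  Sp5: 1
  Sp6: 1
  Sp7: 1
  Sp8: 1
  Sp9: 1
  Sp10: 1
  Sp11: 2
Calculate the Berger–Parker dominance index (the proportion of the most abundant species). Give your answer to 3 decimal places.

0.143

Total N = 2+2+1+1+1+1+1+1+1+1+2 = 14, so the proportions are 0.14286, 0.14286, 0.07143, 0.07143, 0.07143, 0.07143, 0.07143, 0.07143, 0.07143, 0.07143, 0.14286 (working shown to 5 dp, full precision carried).
The largest proportion is 0.14286, i.e. d = 0.143 to 3 decimal places.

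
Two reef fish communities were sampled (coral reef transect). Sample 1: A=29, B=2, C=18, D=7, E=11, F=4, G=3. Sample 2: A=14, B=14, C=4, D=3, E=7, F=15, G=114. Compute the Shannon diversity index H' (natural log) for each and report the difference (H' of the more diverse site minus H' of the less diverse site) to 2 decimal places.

0.42

Sample 1: N=74, proportions 0.3919, 0.027, 0.2432, 0.0946, 0.1486, 0.0541, 0.0405, giving H' = 1.6027 (working shown to 4 dp, full precision carried).
Sample 2: N=171, proportions 0.0819, 0.0819, 0.0234, 0.0175, 0.0409, 0.0877, 0.6667, giving H' = 1.1832.
Difference = |1.6027 − 1.1832| = 0.4195, i.e. 0.42 to 2 decimal places.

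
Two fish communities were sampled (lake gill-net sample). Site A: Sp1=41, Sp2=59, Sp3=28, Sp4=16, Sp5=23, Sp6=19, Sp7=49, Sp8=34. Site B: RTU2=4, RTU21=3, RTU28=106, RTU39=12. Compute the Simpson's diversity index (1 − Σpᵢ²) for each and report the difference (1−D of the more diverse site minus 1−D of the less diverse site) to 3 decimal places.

0.583

Site A: N=269, proportions 0.15242, 0.21933, 0.10409, 0.05948, 0.0855, 0.07063, 0.18216, 0.12639, giving 1−D = 0.85284 (working shown to 5 dp, full precision carried).
Site B: N=125, proportions 0.032, 0.024, 0.848, 0.096, giving 1−D = 0.27008.
Difference = |0.85284 − 0.27008| = 0.58276, i.e. 0.583 to 3 decimal places.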